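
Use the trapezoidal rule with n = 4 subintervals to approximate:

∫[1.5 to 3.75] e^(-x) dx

f(x) = e^(-x)
a = 1.5, b = 3.75, n = 4
h = (b - a)/n = 0.562500

Trapezoidal rule: (h/2)[f(x₀) + 2f(x₁) + 2f(x₂) + ... + f(xₙ)]

x_0 = 1.5000, f(x_0) = 0.223130, coefficient = 1
x_1 = 2.0625, f(x_1) = 0.127136, coefficient = 2
x_2 = 2.6250, f(x_2) = 0.072440, coefficient = 2
x_3 = 3.1875, f(x_3) = 0.041275, coefficient = 2
x_4 = 3.7500, f(x_4) = 0.023518, coefficient = 1

I ≈ (0.562500/2) × 0.728349 = 0.204848
Exact value: 0.199612
Error: 0.005236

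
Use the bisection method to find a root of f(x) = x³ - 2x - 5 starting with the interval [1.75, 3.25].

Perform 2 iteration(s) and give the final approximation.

f(x) = x³ - 2x - 5
Initial interval: [1.75, 3.25]

Iteration 1:
  c_1 = (1.750000 + 3.250000)/2 = 2.500000
  f(c_1) = f(2.500000) = 5.625000
  f(a) × f(c) < 0, new interval: [1.750000, 2.500000]
Iteration 2:
  c_2 = (1.750000 + 2.500000)/2 = 2.125000
  f(c_2) = f(2.125000) = 0.345703
  f(a) × f(c) < 0, new interval: [1.750000, 2.125000]

After 2 iteration(s), the approximation is c_2 = 2.125000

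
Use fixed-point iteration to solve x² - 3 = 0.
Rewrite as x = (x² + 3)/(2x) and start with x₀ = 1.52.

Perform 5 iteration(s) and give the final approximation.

Equation: x² - 3 = 0
Fixed-point form: x = (x² + 3)/(2x)
x₀ = 1.52

x_1 = g(1.520000) = 1.746842
x_2 = g(1.746842) = 1.732113
x_3 = g(1.732113) = 1.732051
x_4 = g(1.732051) = 1.732051
x_5 = g(1.732051) = 1.732051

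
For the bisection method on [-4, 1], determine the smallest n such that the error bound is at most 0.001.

We need (b-a)/2^n ≤ 0.001
(1 - (-4))/2^n ≤ 0.001
5/2^n ≤ 0.001
2^n ≥ 5000
n ≥ log₂(5000) = 12.29
n ≥ 13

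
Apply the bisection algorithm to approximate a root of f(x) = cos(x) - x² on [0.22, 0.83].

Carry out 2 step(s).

f(x) = cos(x) - x²
Initial interval: [0.22, 0.83]

Iteration 1:
  c_1 = (0.220000 + 0.830000)/2 = 0.525000
  f(c_1) = f(0.525000) = 0.589699
  f(a) × f(c) ≥ 0, new interval: [0.525000, 0.830000]
Iteration 2:
  c_2 = (0.525000 + 0.830000)/2 = 0.677500
  f(c_2) = f(0.677500) = 0.320136
  f(a) × f(c) ≥ 0, new interval: [0.677500, 0.830000]

After 2 iteration(s), the approximation is c_2 = 0.677500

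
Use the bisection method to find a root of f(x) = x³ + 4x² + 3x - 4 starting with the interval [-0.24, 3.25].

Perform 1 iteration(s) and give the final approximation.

f(x) = x³ + 4x² + 3x - 4
Initial interval: [-0.24, 3.25]

Iteration 1:
  c_1 = (-0.240000 + 3.250000)/2 = 1.505000
  f(c_1) = f(1.505000) = 12.983963
  f(a) × f(c) < 0, new interval: [-0.240000, 1.505000]

After 1 iteration(s), the approximation is c_1 = 1.505000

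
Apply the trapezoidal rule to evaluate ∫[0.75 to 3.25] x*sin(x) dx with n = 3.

f(x) = x*sin(x)
a = 0.75, b = 3.25, n = 3
h = (b - a)/n = 0.833333

Trapezoidal rule: (h/2)[f(x₀) + 2f(x₁) + 2f(x₂) + ... + f(xₙ)]

x_0 = 0.7500, f(x_0) = 0.511229, coefficient = 1
x_1 = 1.5833, f(x_1) = 1.583209, coefficient = 2
x_2 = 2.4167, f(x_2) = 1.602443, coefficient = 2
x_3 = 3.2500, f(x_3) = -0.351634, coefficient = 1

I ≈ (0.833333/2) × 6.530900 = 2.721208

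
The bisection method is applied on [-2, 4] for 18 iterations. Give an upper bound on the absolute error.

Bisection error bound: |error| ≤ (b-a)/2^n
|error| ≤ (4 - (-2))/2^18 = 6/2^18
|error| ≤ 0.0000228882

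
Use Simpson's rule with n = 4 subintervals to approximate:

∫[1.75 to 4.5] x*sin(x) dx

f(x) = x*sin(x)
a = 1.75, b = 4.5, n = 4
h = (b - a)/n = 0.687500

Simpson's rule: (h/3)[f(x₀) + 4f(x₁) + 2f(x₂) + ... + f(xₙ)]

x_0 = 1.7500, f(x_0) = 1.721975, coefficient = 1
x_1 = 2.4375, f(x_1) = 1.577897, coefficient = 4
x_2 = 3.1250, f(x_2) = 0.051850, coefficient = 2
x_3 = 3.8125, f(x_3) = -2.370220, coefficient = 4
x_4 = 4.5000, f(x_4) = -4.398886, coefficient = 1

I ≈ (0.687500/3) × -5.742499 = -1.315989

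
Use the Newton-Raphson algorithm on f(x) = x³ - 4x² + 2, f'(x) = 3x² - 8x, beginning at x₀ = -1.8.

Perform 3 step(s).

f(x) = x³ - 4x² + 2
f'(x) = 3x² - 8x
x₀ = -1.8

Newton-Raphson formula: x_{n+1} = x_n - f(x_n)/f'(x_n)

Iteration 1:
  f(-1.800000) = -16.792000
  f'(-1.800000) = 24.120000
  x_1 = -1.800000 - (-16.792000)/24.120000 = -1.103814
Iteration 2:
  f(-1.103814) = -4.218518
  f'(-1.103814) = 12.485732
  x_2 = -1.103814 - (-4.218518)/12.485732 = -0.765947
Iteration 3:
  f(-0.765947) = -0.796063
  f'(-0.765947) = 7.887603
  x_3 = -0.765947 - (-0.796063)/7.887603 = -0.665021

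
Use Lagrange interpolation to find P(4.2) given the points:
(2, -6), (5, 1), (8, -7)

Lagrange interpolation formula:
P(x) = Σ yᵢ × Lᵢ(x)
where Lᵢ(x) = Π_{j≠i} (x - xⱼ)/(xᵢ - xⱼ)

L_0(4.2) = (4.2 - 5)/(2 - 5) × (4.2 - 8)/(2 - 8) = 0.168889
L_1(4.2) = (4.2 - 2)/(5 - 2) × (4.2 - 8)/(5 - 8) = 0.928889
L_2(4.2) = (4.2 - 2)/(8 - 2) × (4.2 - 5)/(8 - 5) = -0.097778

P(4.2) = (-6)×L_0(4.2) + 1×L_1(4.2) + (-7)×L_2(4.2)
P(4.2) = 0.600000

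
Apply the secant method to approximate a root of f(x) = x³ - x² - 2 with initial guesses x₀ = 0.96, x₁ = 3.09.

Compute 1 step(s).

f(x) = x³ - x² - 2
x₀ = 0.96, x₁ = 3.09

Secant formula: x_{n+1} = x_n - f(x_n)(x_n - x_{n-1})/(f(x_n) - f(x_{n-1}))

Iteration 1:
  f(0.960000) = -2.036864
  f(3.090000) = 17.955529
  x_2 = 3.090000 - 17.955529×(3.090000 - 0.960000)/(17.955529 - (-2.036864))
       = 1.177009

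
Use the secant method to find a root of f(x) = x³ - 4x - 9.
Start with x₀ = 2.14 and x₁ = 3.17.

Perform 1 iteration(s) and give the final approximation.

f(x) = x³ - 4x - 9
x₀ = 2.14, x₁ = 3.17

Secant formula: x_{n+1} = x_n - f(x_n)(x_n - x_{n-1})/(f(x_n) - f(x_{n-1}))

Iteration 1:
  f(2.140000) = -7.759656
  f(3.170000) = 10.175013
  x_2 = 3.170000 - 10.175013×(3.170000 - 2.140000)/(10.175013 - (-7.759656))
       = 2.585642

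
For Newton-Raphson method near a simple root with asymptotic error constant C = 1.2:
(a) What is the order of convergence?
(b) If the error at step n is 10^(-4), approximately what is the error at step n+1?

(a) Newton-Raphson has quadratic (order 2) convergence near simple roots.
    This means |e_{n+1}| ≈ C|e_n|².

(b) With |e_n| = 10^(-4) and C = 1.2:
    |e_{n+1}| ≈ 1.2 × (10^(-4))² = 1.2 × 10^(-8)

(a) 2 (quadratic); (b) |e_{n+1}| ≈ 1.200e-08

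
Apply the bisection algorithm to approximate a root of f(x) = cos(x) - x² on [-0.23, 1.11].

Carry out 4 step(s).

f(x) = cos(x) - x²
Initial interval: [-0.23, 1.11]

Iteration 1:
  c_1 = (-0.230000 + 1.110000)/2 = 0.440000
  f(c_1) = f(0.440000) = 0.711152
  f(a) × f(c) ≥ 0, new interval: [0.440000, 1.110000]
Iteration 2:
  c_2 = (0.440000 + 1.110000)/2 = 0.775000
  f(c_2) = f(0.775000) = 0.113796
  f(a) × f(c) ≥ 0, new interval: [0.775000, 1.110000]
Iteration 3:
  c_3 = (0.775000 + 1.110000)/2 = 0.942500
  f(c_3) = f(0.942500) = -0.300539
  f(a) × f(c) < 0, new interval: [0.775000, 0.942500]
Iteration 4:
  c_4 = (0.775000 + 0.942500)/2 = 0.858750
  f(c_4) = f(0.858750) = -0.084067
  f(a) × f(c) < 0, new interval: [0.775000, 0.858750]

After 4 iteration(s), the approximation is c_4 = 0.858750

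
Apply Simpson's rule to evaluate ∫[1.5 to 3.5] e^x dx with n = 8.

f(x) = e^x
a = 1.5, b = 3.5, n = 8
h = (b - a)/n = 0.250000

Simpson's rule: (h/3)[f(x₀) + 4f(x₁) + 2f(x₂) + ... + f(xₙ)]

x_0 = 1.5000, f(x_0) = 4.481689, coefficient = 1
x_1 = 1.7500, f(x_1) = 5.754603, coefficient = 4
x_2 = 2.0000, f(x_2) = 7.389056, coefficient = 2
x_3 = 2.2500, f(x_3) = 9.487736, coefficient = 4
x_4 = 2.5000, f(x_4) = 12.182494, coefficient = 2
x_5 = 2.7500, f(x_5) = 15.642632, coefficient = 4
x_6 = 3.0000, f(x_6) = 20.085537, coefficient = 2
x_7 = 3.2500, f(x_7) = 25.790340, coefficient = 4
x_8 = 3.5000, f(x_8) = 33.115452, coefficient = 1

I ≈ (0.250000/3) × 343.612556 = 28.634380
Exact value: 28.633763
Error: 0.000617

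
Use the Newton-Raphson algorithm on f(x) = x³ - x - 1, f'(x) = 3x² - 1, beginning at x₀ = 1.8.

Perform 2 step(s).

f(x) = x³ - x - 1
f'(x) = 3x² - 1
x₀ = 1.8

Newton-Raphson formula: x_{n+1} = x_n - f(x_n)/f'(x_n)

Iteration 1:
  f(1.800000) = 3.032000
  f'(1.800000) = 8.720000
  x_1 = 1.800000 - 3.032000/8.720000 = 1.452294
Iteration 2:
  f(1.452294) = 0.610821
  f'(1.452294) = 5.327470
  x_2 = 1.452294 - 0.610821/5.327470 = 1.337639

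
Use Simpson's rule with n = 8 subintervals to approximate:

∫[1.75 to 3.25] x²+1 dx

f(x) = x²+1
a = 1.75, b = 3.25, n = 8
h = (b - a)/n = 0.187500

Simpson's rule: (h/3)[f(x₀) + 4f(x₁) + 2f(x₂) + ... + f(xₙ)]

x_0 = 1.7500, f(x_0) = 4.062500, coefficient = 1
x_1 = 1.9375, f(x_1) = 4.753906, coefficient = 4
x_2 = 2.1250, f(x_2) = 5.515625, coefficient = 2
x_3 = 2.3125, f(x_3) = 6.347656, coefficient = 4
x_4 = 2.5000, f(x_4) = 7.250000, coefficient = 2
x_5 = 2.6875, f(x_5) = 8.222656, coefficient = 4
x_6 = 2.8750, f(x_6) = 9.265625, coefficient = 2
x_7 = 3.0625, f(x_7) = 10.378906, coefficient = 4
x_8 = 3.2500, f(x_8) = 11.562500, coefficient = 1

I ≈ (0.187500/3) × 178.500000 = 11.156250
Exact value: 11.156250
Error: 0.000000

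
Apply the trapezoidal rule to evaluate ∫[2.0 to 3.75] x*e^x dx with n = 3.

f(x) = x*e^x
a = 2.0, b = 3.75, n = 3
h = (b - a)/n = 0.583333

Trapezoidal rule: (h/2)[f(x₀) + 2f(x₁) + 2f(x₂) + ... + f(xₙ)]

x_0 = 2.0000, f(x_0) = 14.778112, coefficient = 1
x_1 = 2.5833, f(x_1) = 34.206439, coefficient = 2
x_2 = 3.1667, f(x_2) = 75.139484, coefficient = 2
x_3 = 3.7500, f(x_3) = 159.454058, coefficient = 1

I ≈ (0.583333/2) × 392.924015 = 114.602838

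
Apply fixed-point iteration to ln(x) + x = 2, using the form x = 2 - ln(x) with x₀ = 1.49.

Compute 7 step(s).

Equation: ln(x) + x = 2
Fixed-point form: x = 2 - ln(x)
x₀ = 1.49

x_1 = g(1.490000) = 1.601224
x_2 = g(1.601224) = 1.529232
x_3 = g(1.529232) = 1.575235
x_4 = g(1.575235) = 1.545596
x_5 = g(1.545596) = 1.564591
x_6 = g(1.564591) = 1.552376
x_7 = g(1.552376) = 1.560213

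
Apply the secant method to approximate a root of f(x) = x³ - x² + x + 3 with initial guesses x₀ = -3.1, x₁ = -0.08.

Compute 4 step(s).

f(x) = x³ - x² + x + 3
x₀ = -3.1, x₁ = -0.08

Secant formula: x_{n+1} = x_n - f(x_n)(x_n - x_{n-1})/(f(x_n) - f(x_{n-1}))

Iteration 1:
  f(-3.100000) = -39.501000
  f(-0.080000) = 2.913088
  x_2 = -0.080000 - 2.913088×(-0.080000 - (-3.100000))/(2.913088 - (-39.501000))
       = -0.287420
Iteration 2:
  f(-0.080000) = 2.913088
  f(-0.287420) = 2.606226
  x_3 = -0.287420 - 2.606226×(-0.287420 - (-0.080000))/(2.606226 - 2.913088)
       = -2.049069
Iteration 3:
  f(-0.287420) = 2.606226
  f(-2.049069) = -11.851154
  x_4 = -2.049069 - (-11.851154)×(-2.049069 - (-0.287420))/(-11.851154 - 2.606226)
       = -0.604992
Iteration 4:
  f(-2.049069) = -11.851154
  f(-0.604992) = 1.807557
  x_5 = -0.604992 - 1.807557×(-0.604992 - (-2.049069))/(1.807557 - (-11.851154))
       = -0.796097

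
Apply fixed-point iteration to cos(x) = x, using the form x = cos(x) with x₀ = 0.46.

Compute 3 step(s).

Equation: cos(x) = x
Fixed-point form: x = cos(x)
x₀ = 0.46

x_1 = g(0.460000) = 0.896052
x_2 = g(0.896052) = 0.624697
x_3 = g(0.624697) = 0.811140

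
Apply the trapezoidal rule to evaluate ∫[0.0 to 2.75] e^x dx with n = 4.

f(x) = e^x
a = 0.0, b = 2.75, n = 4
h = (b - a)/n = 0.687500

Trapezoidal rule: (h/2)[f(x₀) + 2f(x₁) + 2f(x₂) + ... + f(xₙ)]

x_0 = 0.0000, f(x_0) = 1.000000, coefficient = 1
x_1 = 0.6875, f(x_1) = 1.988737, coefficient = 2
x_2 = 1.3750, f(x_2) = 3.955077, coefficient = 2
x_3 = 2.0625, f(x_3) = 7.865609, coefficient = 2
x_4 = 2.7500, f(x_4) = 15.642632, coefficient = 1

I ≈ (0.687500/2) × 44.261479 = 15.214883
Exact value: 14.642632
Error: 0.572251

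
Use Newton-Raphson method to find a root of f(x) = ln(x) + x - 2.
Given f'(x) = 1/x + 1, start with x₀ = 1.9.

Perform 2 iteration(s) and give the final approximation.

f(x) = ln(x) + x - 2
f'(x) = 1/x + 1
x₀ = 1.9

Newton-Raphson formula: x_{n+1} = x_n - f(x_n)/f'(x_n)

Iteration 1:
  f(1.900000) = 0.541854
  f'(1.900000) = 1.526316
  x_1 = 1.900000 - 0.541854/1.526316 = 1.544992
Iteration 2:
  f(1.544992) = -0.019989
  f'(1.544992) = 1.647252
  x_2 = 1.544992 - (-0.019989)/1.647252 = 1.557127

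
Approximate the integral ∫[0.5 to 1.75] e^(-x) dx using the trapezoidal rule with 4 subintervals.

f(x) = e^(-x)
a = 0.5, b = 1.75, n = 4
h = (b - a)/n = 0.312500

Trapezoidal rule: (h/2)[f(x₀) + 2f(x₁) + 2f(x₂) + ... + f(xₙ)]

x_0 = 0.5000, f(x_0) = 0.606531, coefficient = 1
x_1 = 0.8125, f(x_1) = 0.443747, coefficient = 2
x_2 = 1.1250, f(x_2) = 0.324652, coefficient = 2
x_3 = 1.4375, f(x_3) = 0.237521, coefficient = 2
x_4 = 1.7500, f(x_4) = 0.173774, coefficient = 1

I ≈ (0.312500/2) × 2.792146 = 0.436273
Exact value: 0.432757
Error: 0.003516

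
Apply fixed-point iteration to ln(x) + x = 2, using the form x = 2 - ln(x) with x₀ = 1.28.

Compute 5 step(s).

Equation: ln(x) + x = 2
Fixed-point form: x = 2 - ln(x)
x₀ = 1.28

x_1 = g(1.280000) = 1.753140
x_2 = g(1.753140) = 1.438592
x_3 = g(1.438592) = 1.636335
x_4 = g(1.636335) = 1.507541
x_5 = g(1.507541) = 1.589520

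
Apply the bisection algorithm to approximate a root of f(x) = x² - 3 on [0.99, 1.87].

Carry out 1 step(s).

f(x) = x² - 3
Initial interval: [0.99, 1.87]

Iteration 1:
  c_1 = (0.990000 + 1.870000)/2 = 1.430000
  f(c_1) = f(1.430000) = -0.955100
  f(a) × f(c) ≥ 0, new interval: [1.430000, 1.870000]

After 1 iteration(s), the approximation is c_1 = 1.430000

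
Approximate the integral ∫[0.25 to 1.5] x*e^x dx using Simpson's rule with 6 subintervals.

f(x) = x*e^x
a = 0.25, b = 1.5, n = 6
h = (b - a)/n = 0.208333

Simpson's rule: (h/3)[f(x₀) + 4f(x₁) + 2f(x₂) + ... + f(xₙ)]

x_0 = 0.2500, f(x_0) = 0.321006, coefficient = 1
x_1 = 0.4583, f(x_1) = 0.724825, coefficient = 4
x_2 = 0.6667, f(x_2) = 1.298489, coefficient = 2
x_3 = 0.8750, f(x_3) = 2.099016, coefficient = 4
x_4 = 1.0833, f(x_4) = 3.200721, coefficient = 2
x_5 = 1.2917, f(x_5) = 4.700176, coefficient = 4
x_6 = 1.5000, f(x_6) = 6.722534, coefficient = 1

I ≈ (0.208333/3) × 46.138029 = 3.204030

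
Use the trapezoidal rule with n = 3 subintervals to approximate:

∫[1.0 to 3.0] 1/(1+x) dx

f(x) = 1/(1+x)
a = 1.0, b = 3.0, n = 3
h = (b - a)/n = 0.666667

Trapezoidal rule: (h/2)[f(x₀) + 2f(x₁) + 2f(x₂) + ... + f(xₙ)]

x_0 = 1.0000, f(x_0) = 0.500000, coefficient = 1
x_1 = 1.6667, f(x_1) = 0.375000, coefficient = 2
x_2 = 2.3333, f(x_2) = 0.300000, coefficient = 2
x_3 = 3.0000, f(x_3) = 0.250000, coefficient = 1

I ≈ (0.666667/2) × 2.100000 = 0.700000
Exact value: 0.693147
Error: 0.006853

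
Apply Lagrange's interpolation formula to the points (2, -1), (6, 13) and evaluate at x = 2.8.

Lagrange interpolation formula:
P(x) = Σ yᵢ × Lᵢ(x)
where Lᵢ(x) = Π_{j≠i} (x - xⱼ)/(xᵢ - xⱼ)

L_0(2.8) = (2.8 - 6)/(2 - 6) = 0.800000
L_1(2.8) = (2.8 - 2)/(6 - 2) = 0.200000

P(2.8) = (-1)×L_0(2.8) + 13×L_1(2.8)
P(2.8) = 1.800000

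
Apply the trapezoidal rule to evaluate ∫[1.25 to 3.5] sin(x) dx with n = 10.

f(x) = sin(x)
a = 1.25, b = 3.5, n = 10
h = (b - a)/n = 0.225000

Trapezoidal rule: (h/2)[f(x₀) + 2f(x₁) + 2f(x₂) + ... + f(xₙ)]

x_0 = 1.2500, f(x_0) = 0.948985, coefficient = 1
x_1 = 1.4750, f(x_1) = 0.995415, coefficient = 2
x_2 = 1.7000, f(x_2) = 0.991665, coefficient = 2
x_3 = 1.9250, f(x_3) = 0.937923, coefficient = 2
x_4 = 2.1500, f(x_4) = 0.836899, coefficient = 2
x_5 = 2.3750, f(x_5) = 0.693685, coefficient = 2
x_6 = 2.6000, f(x_6) = 0.515501, coefficient = 2
x_7 = 2.8250, f(x_7) = 0.311330, coefficient = 2
x_8 = 3.0500, f(x_8) = 0.091465, coefficient = 2
x_9 = 3.2750, f(x_9) = -0.133012, coefficient = 2
x_10 = 3.5000, f(x_10) = -0.350783, coefficient = 1

I ≈ (0.225000/2) × 11.079944 = 1.246494
Exact value: 1.251779
Error: 0.005285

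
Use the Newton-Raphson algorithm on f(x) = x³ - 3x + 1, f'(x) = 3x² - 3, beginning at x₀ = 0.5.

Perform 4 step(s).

f(x) = x³ - 3x + 1
f'(x) = 3x² - 3
x₀ = 0.5

Newton-Raphson formula: x_{n+1} = x_n - f(x_n)/f'(x_n)

Iteration 1:
  f(0.500000) = -0.375000
  f'(0.500000) = -2.250000
  x_1 = 0.500000 - (-0.375000)/(-2.250000) = 0.333333
Iteration 2:
  f(0.333333) = 0.037037
  f'(0.333333) = -2.666667
  x_2 = 0.333333 - 0.037037/(-2.666667) = 0.347222
Iteration 3:
  f(0.347222) = 0.000196
  f'(0.347222) = -2.638310
  x_3 = 0.347222 - 0.000196/(-2.638310) = 0.347296
Iteration 4:
  f(0.347296) = 0.000000
  f'(0.347296) = -2.638156
  x_4 = 0.347296 - 0.000000/(-2.638156) = 0.347296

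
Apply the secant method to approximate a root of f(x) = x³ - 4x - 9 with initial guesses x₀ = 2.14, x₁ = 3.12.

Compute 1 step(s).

f(x) = x³ - 4x - 9
x₀ = 2.14, x₁ = 3.12

Secant formula: x_{n+1} = x_n - f(x_n)(x_n - x_{n-1})/(f(x_n) - f(x_{n-1}))

Iteration 1:
  f(2.140000) = -7.759656
  f(3.120000) = 8.891328
  x_2 = 3.120000 - 8.891328×(3.120000 - 2.140000)/(8.891328 - (-7.759656))
       = 2.596698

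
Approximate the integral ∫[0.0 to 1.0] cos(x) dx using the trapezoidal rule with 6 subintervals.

f(x) = cos(x)
a = 0.0, b = 1.0, n = 6
h = (b - a)/n = 0.166667

Trapezoidal rule: (h/2)[f(x₀) + 2f(x₁) + 2f(x₂) + ... + f(xₙ)]

x_0 = 0.0000, f(x_0) = 1.000000, coefficient = 1
x_1 = 0.1667, f(x_1) = 0.986143, coefficient = 2
x_2 = 0.3333, f(x_2) = 0.944957, coefficient = 2
x_3 = 0.5000, f(x_3) = 0.877583, coefficient = 2
x_4 = 0.6667, f(x_4) = 0.785887, coefficient = 2
x_5 = 0.8333, f(x_5) = 0.672412, coefficient = 2
x_6 = 1.0000, f(x_6) = 0.540302, coefficient = 1

I ≈ (0.166667/2) × 10.074267 = 0.839522
Exact value: 0.841471
Error: 0.001949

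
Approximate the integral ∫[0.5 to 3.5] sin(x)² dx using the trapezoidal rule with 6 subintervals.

f(x) = sin(x)²
a = 0.5, b = 3.5, n = 6
h = (b - a)/n = 0.500000

Trapezoidal rule: (h/2)[f(x₀) + 2f(x₁) + 2f(x₂) + ... + f(xₙ)]

x_0 = 0.5000, f(x_0) = 0.229849, coefficient = 1
x_1 = 1.0000, f(x_1) = 0.708073, coefficient = 2
x_2 = 1.5000, f(x_2) = 0.994996, coefficient = 2
x_3 = 2.0000, f(x_3) = 0.826822, coefficient = 2
x_4 = 2.5000, f(x_4) = 0.358169, coefficient = 2
x_5 = 3.0000, f(x_5) = 0.019915, coefficient = 2
x_6 = 3.5000, f(x_6) = 0.123049, coefficient = 1

I ≈ (0.500000/2) × 6.168848 = 1.542212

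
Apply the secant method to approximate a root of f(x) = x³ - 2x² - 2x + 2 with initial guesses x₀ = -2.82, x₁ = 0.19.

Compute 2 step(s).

f(x) = x³ - 2x² - 2x + 2
x₀ = -2.82, x₁ = 0.19

Secant formula: x_{n+1} = x_n - f(x_n)(x_n - x_{n-1})/(f(x_n) - f(x_{n-1}))

Iteration 1:
  f(-2.820000) = -30.690568
  f(0.190000) = 1.554659
  x_2 = 0.190000 - 1.554659×(0.190000 - (-2.820000))/(1.554659 - (-30.690568))
       = 0.044877
Iteration 2:
  f(0.190000) = 1.554659
  f(0.044877) = 1.906308
  x_3 = 0.044877 - 1.906308×(0.044877 - 0.190000)/(1.906308 - 1.554659)
       = 0.831596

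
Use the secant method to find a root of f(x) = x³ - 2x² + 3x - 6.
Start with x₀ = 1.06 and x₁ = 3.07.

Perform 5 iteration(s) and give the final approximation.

f(x) = x³ - 2x² + 3x - 6
x₀ = 1.06, x₁ = 3.07

Secant formula: x_{n+1} = x_n - f(x_n)(x_n - x_{n-1})/(f(x_n) - f(x_{n-1}))

Iteration 1:
  f(1.060000) = -3.876184
  f(3.070000) = 13.294643
  x_2 = 3.070000 - 13.294643×(3.070000 - 1.060000)/(13.294643 - (-3.876184))
       = 1.513742
Iteration 2:
  f(3.070000) = 13.294643
  f(1.513742) = -2.572992
  x_3 = 1.513742 - (-2.572992)×(1.513742 - 3.070000)/(-2.572992 - 13.294643)
       = 1.766095
Iteration 3:
  f(1.513742) = -2.572992
  f(1.766095) = -1.431287
  x_4 = 1.766095 - (-1.431287)×(1.766095 - 1.513742)/(-1.431287 - (-2.572992))
       = 2.082454
Iteration 4:
  f(1.766095) = -1.431287
  f(2.082454) = 0.604934
  x_5 = 2.082454 - 0.604934×(2.082454 - 1.766095)/(0.604934 - (-1.431287))
       = 1.988468
Iteration 5:
  f(2.082454) = 0.604934
  f(1.988468) = -0.080194
  x_6 = 1.988468 - (-0.080194)×(1.988468 - 2.082454)/(-0.080194 - 0.604934)
       = 1.999469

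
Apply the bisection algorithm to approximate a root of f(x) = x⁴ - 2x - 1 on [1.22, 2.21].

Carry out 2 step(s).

f(x) = x⁴ - 2x - 1
Initial interval: [1.22, 2.21]

Iteration 1:
  c_1 = (1.220000 + 2.210000)/2 = 1.715000
  f(c_1) = f(1.715000) = 4.220805
  f(a) × f(c) < 0, new interval: [1.220000, 1.715000]
Iteration 2:
  c_2 = (1.220000 + 1.715000)/2 = 1.467500
  f(c_2) = f(1.467500) = 0.702805
  f(a) × f(c) < 0, new interval: [1.220000, 1.467500]

After 2 iteration(s), the approximation is c_2 = 1.467500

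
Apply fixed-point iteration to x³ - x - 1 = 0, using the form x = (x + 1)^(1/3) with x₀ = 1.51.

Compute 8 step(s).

Equation: x³ - x - 1 = 0
Fixed-point form: x = (x + 1)^(1/3)
x₀ = 1.51

x_1 = g(1.510000) = 1.359016
x_2 = g(1.359016) = 1.331201
x_3 = g(1.331201) = 1.325948
x_4 = g(1.325948) = 1.324952
x_5 = g(1.324952) = 1.324762
x_6 = g(1.324762) = 1.324726
x_7 = g(1.324726) = 1.324720
x_8 = g(1.324720) = 1.324718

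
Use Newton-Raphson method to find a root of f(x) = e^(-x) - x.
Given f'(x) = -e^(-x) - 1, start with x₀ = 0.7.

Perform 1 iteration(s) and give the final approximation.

f(x) = e^(-x) - x
f'(x) = -e^(-x) - 1
x₀ = 0.7

Newton-Raphson formula: x_{n+1} = x_n - f(x_n)/f'(x_n)

Iteration 1:
  f(0.700000) = -0.203415
  f'(0.700000) = -1.496585
  x_1 = 0.700000 - (-0.203415)/(-1.496585) = 0.564081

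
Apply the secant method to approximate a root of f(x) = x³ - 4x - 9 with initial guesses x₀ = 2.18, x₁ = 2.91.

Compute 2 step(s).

f(x) = x³ - 4x - 9
x₀ = 2.18, x₁ = 2.91

Secant formula: x_{n+1} = x_n - f(x_n)(x_n - x_{n-1})/(f(x_n) - f(x_{n-1}))

Iteration 1:
  f(2.180000) = -7.359768
  f(2.910000) = 4.002171
  x_2 = 2.910000 - 4.002171×(2.910000 - 2.180000)/(4.002171 - (-7.359768))
       = 2.652862
Iteration 2:
  f(2.910000) = 4.002171
  f(2.652862) = -0.941461
  x_3 = 2.652862 - (-0.941461)×(2.652862 - 2.910000)/(-0.941461 - 4.002171)
       = 2.701831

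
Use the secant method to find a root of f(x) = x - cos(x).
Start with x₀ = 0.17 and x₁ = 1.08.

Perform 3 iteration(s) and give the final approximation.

f(x) = x - cos(x)
x₀ = 0.17, x₁ = 1.08

Secant formula: x_{n+1} = x_n - f(x_n)(x_n - x_{n-1})/(f(x_n) - f(x_{n-1}))

Iteration 1:
  f(0.170000) = -0.815585
  f(1.080000) = 0.608672
  x_2 = 1.080000 - 0.608672×(1.080000 - 0.170000)/(0.608672 - (-0.815585))
       = 0.691101
Iteration 2:
  f(1.080000) = 0.608672
  f(0.691101) = -0.079443
  x_3 = 0.691101 - (-0.079443)×(0.691101 - 1.080000)/(-0.079443 - 0.608672)
       = 0.736000
Iteration 3:
  f(0.691101) = -0.079443
  f(0.736000) = -0.005160
  x_4 = 0.736000 - (-0.005160)×(0.736000 - 0.691101)/(-0.005160 - (-0.079443))
       = 0.739119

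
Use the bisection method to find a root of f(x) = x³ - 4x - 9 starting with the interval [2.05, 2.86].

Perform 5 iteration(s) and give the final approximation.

f(x) = x³ - 4x - 9
Initial interval: [2.05, 2.86]

Iteration 1:
  c_1 = (2.050000 + 2.860000)/2 = 2.455000
  f(c_1) = f(2.455000) = -4.023654
  f(a) × f(c) ≥ 0, new interval: [2.455000, 2.860000]
Iteration 2:
  c_2 = (2.455000 + 2.860000)/2 = 2.657500
  f(c_2) = f(2.657500) = -0.861921
  f(a) × f(c) ≥ 0, new interval: [2.657500, 2.860000]
Iteration 3:
  c_3 = (2.657500 + 2.860000)/2 = 2.758750
  f(c_3) = f(2.758750) = 0.961023
  f(a) × f(c) < 0, new interval: [2.657500, 2.758750]
Iteration 4:
  c_4 = (2.657500 + 2.758750)/2 = 2.708125
  f(c_4) = f(2.708125) = 0.028729
  f(a) × f(c) < 0, new interval: [2.657500, 2.708125]
Iteration 5:
  c_5 = (2.657500 + 2.708125)/2 = 2.682812
  f(c_5) = f(2.682812) = -0.421753
  f(a) × f(c) ≥ 0, new interval: [2.682812, 2.708125]

After 5 iteration(s), the approximation is c_5 = 2.682812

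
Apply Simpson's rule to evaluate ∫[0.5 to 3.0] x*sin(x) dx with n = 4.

f(x) = x*sin(x)
a = 0.5, b = 3.0, n = 4
h = (b - a)/n = 0.625000

Simpson's rule: (h/3)[f(x₀) + 4f(x₁) + 2f(x₂) + ... + f(xₙ)]

x_0 = 0.5000, f(x_0) = 0.239713, coefficient = 1
x_1 = 1.1250, f(x_1) = 1.015051, coefficient = 4
x_2 = 1.7500, f(x_2) = 1.721975, coefficient = 2
x_3 = 2.3750, f(x_3) = 1.647502, coefficient = 4
x_4 = 3.0000, f(x_4) = 0.423360, coefficient = 1

I ≈ (0.625000/3) × 14.757236 = 3.074424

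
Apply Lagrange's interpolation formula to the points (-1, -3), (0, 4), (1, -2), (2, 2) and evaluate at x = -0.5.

Lagrange interpolation formula:
P(x) = Σ yᵢ × Lᵢ(x)
where Lᵢ(x) = Π_{j≠i} (x - xⱼ)/(xᵢ - xⱼ)

L_0(-0.5) = (-0.5 - 0)/(-1 - 0) × (-0.5 - 1)/(-1 - 1) × (-0.5 - 2)/(-1 - 2) = 0.312500
L_1(-0.5) = (-0.5 - (-1))/(0 - (-1)) × (-0.5 - 1)/(0 - 1) × (-0.5 - 2)/(0 - 2) = 0.937500
L_2(-0.5) = (-0.5 - (-1))/(1 - (-1)) × (-0.5 - 0)/(1 - 0) × (-0.5 - 2)/(1 - 2) = -0.312500
L_3(-0.5) = (-0.5 - (-1))/(2 - (-1)) × (-0.5 - 0)/(2 - 0) × (-0.5 - 1)/(2 - 1) = 0.062500

P(-0.5) = (-3)×L_0(-0.5) + 4×L_1(-0.5) + (-2)×L_2(-0.5) + 2×L_3(-0.5)
P(-0.5) = 3.562500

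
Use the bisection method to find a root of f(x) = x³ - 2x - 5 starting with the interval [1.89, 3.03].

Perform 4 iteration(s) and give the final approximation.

f(x) = x³ - 2x - 5
Initial interval: [1.89, 3.03]

Iteration 1:
  c_1 = (1.890000 + 3.030000)/2 = 2.460000
  f(c_1) = f(2.460000) = 4.966936
  f(a) × f(c) < 0, new interval: [1.890000, 2.460000]
Iteration 2:
  c_2 = (1.890000 + 2.460000)/2 = 2.175000
  f(c_2) = f(2.175000) = 0.939109
  f(a) × f(c) < 0, new interval: [1.890000, 2.175000]
Iteration 3:
  c_3 = (1.890000 + 2.175000)/2 = 2.032500
  f(c_3) = f(2.032500) = -0.668628
  f(a) × f(c) ≥ 0, new interval: [2.032500, 2.175000]
Iteration 4:
  c_4 = (2.032500 + 2.175000)/2 = 2.103750
  f(c_4) = f(2.103750) = 0.103201
  f(a) × f(c) < 0, new interval: [2.032500, 2.103750]

After 4 iteration(s), the approximation is c_4 = 2.103750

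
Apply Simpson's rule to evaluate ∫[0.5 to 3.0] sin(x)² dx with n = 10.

f(x) = sin(x)²
a = 0.5, b = 3.0, n = 10
h = (b - a)/n = 0.250000

Simpson's rule: (h/3)[f(x₀) + 4f(x₁) + 2f(x₂) + ... + f(xₙ)]

x_0 = 0.5000, f(x_0) = 0.229849, coefficient = 1
x_1 = 0.7500, f(x_1) = 0.464631, coefficient = 4
x_2 = 1.0000, f(x_2) = 0.708073, coefficient = 2
x_3 = 1.2500, f(x_3) = 0.900572, coefficient = 4
x_4 = 1.5000, f(x_4) = 0.994996, coefficient = 2
x_5 = 1.7500, f(x_5) = 0.968228, coefficient = 4
x_6 = 2.0000, f(x_6) = 0.826822, coefficient = 2
x_7 = 2.2500, f(x_7) = 0.605398, coefficient = 4
x_8 = 2.5000, f(x_8) = 0.358169, coefficient = 2
x_9 = 2.7500, f(x_9) = 0.145665, coefficient = 4
x_10 = 3.0000, f(x_10) = 0.019915, coefficient = 1

I ≈ (0.250000/3) × 18.363863 = 1.530322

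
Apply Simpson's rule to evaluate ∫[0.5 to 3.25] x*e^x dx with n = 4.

f(x) = x*e^x
a = 0.5, b = 3.25, n = 4
h = (b - a)/n = 0.687500

Simpson's rule: (h/3)[f(x₀) + 4f(x₁) + 2f(x₂) + ... + f(xₙ)]

x_0 = 0.5000, f(x_0) = 0.824361, coefficient = 1
x_1 = 1.1875, f(x_1) = 3.893663, coefficient = 4
x_2 = 1.8750, f(x_2) = 12.226536, coefficient = 2
x_3 = 2.5625, f(x_3) = 33.231006, coefficient = 4
x_4 = 3.2500, f(x_4) = 83.818605, coefficient = 1

I ≈ (0.687500/3) × 257.594710 = 59.032121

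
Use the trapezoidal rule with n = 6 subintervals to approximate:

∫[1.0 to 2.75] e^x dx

f(x) = e^x
a = 1.0, b = 2.75, n = 6
h = (b - a)/n = 0.291667

Trapezoidal rule: (h/2)[f(x₀) + 2f(x₁) + 2f(x₂) + ... + f(xₙ)]

x_0 = 1.0000, f(x_0) = 2.718282, coefficient = 1
x_1 = 1.2917, f(x_1) = 3.638846, coefficient = 2
x_2 = 1.5833, f(x_2) = 4.871166, coefficient = 2
x_3 = 1.8750, f(x_3) = 6.520819, coefficient = 2
x_4 = 2.1667, f(x_4) = 8.729138, coefficient = 2
x_5 = 2.4583, f(x_5) = 11.685320, coefficient = 2
x_6 = 2.7500, f(x_6) = 15.642632, coefficient = 1

I ≈ (0.291667/2) × 89.251493 = 13.015843
Exact value: 12.924350
Error: 0.091493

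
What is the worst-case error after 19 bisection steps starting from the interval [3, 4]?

Bisection error bound: |error| ≤ (b-a)/2^n
|error| ≤ (4 - 3)/2^19 = 1/2^19
|error| ≤ 0.0000019073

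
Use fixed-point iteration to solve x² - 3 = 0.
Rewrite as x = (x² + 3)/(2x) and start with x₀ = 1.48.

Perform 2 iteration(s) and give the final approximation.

Equation: x² - 3 = 0
Fixed-point form: x = (x² + 3)/(2x)
x₀ = 1.48

x_1 = g(1.480000) = 1.753514
x_2 = g(1.753514) = 1.732182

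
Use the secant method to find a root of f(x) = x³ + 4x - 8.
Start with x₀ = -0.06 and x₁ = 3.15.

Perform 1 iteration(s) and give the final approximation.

f(x) = x³ + 4x - 8
x₀ = -0.06, x₁ = 3.15

Secant formula: x_{n+1} = x_n - f(x_n)(x_n - x_{n-1})/(f(x_n) - f(x_{n-1}))

Iteration 1:
  f(-0.060000) = -8.240216
  f(3.150000) = 35.855875
  x_2 = 3.150000 - 35.855875×(3.150000 - (-0.060000))/(35.855875 - (-8.240216))
       = 0.539851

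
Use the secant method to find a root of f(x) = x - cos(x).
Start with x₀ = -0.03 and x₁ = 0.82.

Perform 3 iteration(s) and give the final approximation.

f(x) = x - cos(x)
x₀ = -0.03, x₁ = 0.82

Secant formula: x_{n+1} = x_n - f(x_n)(x_n - x_{n-1})/(f(x_n) - f(x_{n-1}))

Iteration 1:
  f(-0.030000) = -1.029550
  f(0.820000) = 0.137779
  x_2 = 0.820000 - 0.137779×(0.820000 - (-0.030000))/(0.137779 - (-1.029550))
       = 0.719675
Iteration 2:
  f(0.820000) = 0.137779
  f(0.719675) = -0.032345
  x_3 = 0.719675 - (-0.032345)×(0.719675 - 0.820000)/(-0.032345 - 0.137779)
       = 0.738749
Iteration 3:
  f(0.719675) = -0.032345
  f(0.738749) = -0.000562
  x_4 = 0.738749 - (-0.000562)×(0.738749 - 0.719675)/(-0.000562 - (-0.032345))
       = 0.739087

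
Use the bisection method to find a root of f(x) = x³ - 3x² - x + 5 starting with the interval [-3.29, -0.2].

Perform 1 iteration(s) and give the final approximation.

f(x) = x³ - 3x² - x + 5
Initial interval: [-3.29, -0.2]

Iteration 1:
  c_1 = (-3.290000 + (-0.200000))/2 = -1.745000
  f(c_1) = f(-1.745000) = -7.703644
  f(a) × f(c) ≥ 0, new interval: [-1.745000, -0.200000]

After 1 iteration(s), the approximation is c_1 = -1.745000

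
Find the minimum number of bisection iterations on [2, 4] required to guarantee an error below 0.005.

We need (b-a)/2^n ≤ 0.005
(4 - 2)/2^n ≤ 0.005
2/2^n ≤ 0.005
2^n ≥ 400
n ≥ log₂(400) = 8.64
n ≥ 9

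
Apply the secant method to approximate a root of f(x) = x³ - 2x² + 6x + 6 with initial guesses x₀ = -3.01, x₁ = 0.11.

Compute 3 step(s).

f(x) = x³ - 2x² + 6x + 6
x₀ = -3.01, x₁ = 0.11

Secant formula: x_{n+1} = x_n - f(x_n)(x_n - x_{n-1})/(f(x_n) - f(x_{n-1}))

Iteration 1:
  f(-3.010000) = -57.451101
  f(0.110000) = 6.637131
  x_2 = 0.110000 - 6.637131×(0.110000 - (-3.010000))/(6.637131 - (-57.451101))
       = -0.213115
Iteration 2:
  f(0.110000) = 6.637131
  f(-0.213115) = 4.620797
  x_3 = -0.213115 - 4.620797×(-0.213115 - 0.110000)/(4.620797 - 6.637131)
       = -0.953591
Iteration 3:
  f(-0.213115) = 4.620797
  f(-0.953591) = -2.407350
  x_4 = -0.953591 - (-2.407350)×(-0.953591 - (-0.213115))/(-2.407350 - 4.620797)
       = -0.699956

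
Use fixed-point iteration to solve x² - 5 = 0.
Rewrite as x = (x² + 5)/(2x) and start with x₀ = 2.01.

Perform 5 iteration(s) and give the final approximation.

Equation: x² - 5 = 0
Fixed-point form: x = (x² + 5)/(2x)
x₀ = 2.01

x_1 = g(2.010000) = 2.248781
x_2 = g(2.248781) = 2.236104
x_3 = g(2.236104) = 2.236068
x_4 = g(2.236068) = 2.236068
x_5 = g(2.236068) = 2.236068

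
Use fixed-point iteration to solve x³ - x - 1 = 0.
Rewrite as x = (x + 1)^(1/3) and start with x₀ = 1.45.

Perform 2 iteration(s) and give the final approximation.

Equation: x³ - x - 1 = 0
Fixed-point form: x = (x + 1)^(1/3)
x₀ = 1.45

x_1 = g(1.450000) = 1.348100
x_2 = g(1.348100) = 1.329144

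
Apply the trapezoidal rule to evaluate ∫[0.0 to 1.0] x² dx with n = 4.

f(x) = x²
a = 0.0, b = 1.0, n = 4
h = (b - a)/n = 0.250000

Trapezoidal rule: (h/2)[f(x₀) + 2f(x₁) + 2f(x₂) + ... + f(xₙ)]

x_0 = 0.0000, f(x_0) = 0.000000, coefficient = 1
x_1 = 0.2500, f(x_1) = 0.062500, coefficient = 2
x_2 = 0.5000, f(x_2) = 0.250000, coefficient = 2
x_3 = 0.7500, f(x_3) = 0.562500, coefficient = 2
x_4 = 1.0000, f(x_4) = 1.000000, coefficient = 1

I ≈ (0.250000/2) × 2.750000 = 0.343750
Exact value: 0.333333
Error: 0.010417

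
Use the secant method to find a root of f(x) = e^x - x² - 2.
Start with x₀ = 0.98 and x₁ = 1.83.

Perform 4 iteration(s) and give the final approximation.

f(x) = e^x - x² - 2
x₀ = 0.98, x₁ = 1.83

Secant formula: x_{n+1} = x_n - f(x_n)(x_n - x_{n-1})/(f(x_n) - f(x_{n-1}))

Iteration 1:
  f(0.980000) = -0.295944
  f(1.830000) = 0.884987
  x_2 = 1.830000 - 0.884987×(1.830000 - 0.980000)/(0.884987 - (-0.295944))
       = 1.193012
Iteration 2:
  f(1.830000) = 0.884987
  f(1.193012) = -0.126281
  x_3 = 1.193012 - (-0.126281)×(1.193012 - 1.830000)/(-0.126281 - 0.884987)
       = 1.272555
Iteration 3:
  f(1.193012) = -0.126281
  f(1.272555) = -0.049434
  x_4 = 1.272555 - (-0.049434)×(1.272555 - 1.193012)/(-0.049434 - (-0.126281))
       = 1.323723
Iteration 4:
  f(1.272555) = -0.049434
  f(1.323723) = 0.005142
  x_5 = 1.323723 - 0.005142×(1.323723 - 1.272555)/(0.005142 - (-0.049434))
       = 1.318902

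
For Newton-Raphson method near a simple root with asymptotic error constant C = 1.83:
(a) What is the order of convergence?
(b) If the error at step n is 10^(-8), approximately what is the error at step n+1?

(a) Newton-Raphson has quadratic (order 2) convergence near simple roots.
    This means |e_{n+1}| ≈ C|e_n|².

(b) With |e_n| = 10^(-8) and C = 1.83:
    |e_{n+1}| ≈ 1.83 × (10^(-8))² = 1.83 × 10^(-16)

(a) 2 (quadratic); (b) |e_{n+1}| ≈ 1.830e-16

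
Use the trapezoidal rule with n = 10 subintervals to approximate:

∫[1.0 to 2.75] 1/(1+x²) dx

f(x) = 1/(1+x²)
a = 1.0, b = 2.75, n = 10
h = (b - a)/n = 0.175000

Trapezoidal rule: (h/2)[f(x₀) + 2f(x₁) + 2f(x₂) + ... + f(xₙ)]

x_0 = 1.0000, f(x_0) = 0.500000, coefficient = 1
x_1 = 1.1750, f(x_1) = 0.420058, coefficient = 2
x_2 = 1.3500, f(x_2) = 0.354296, coefficient = 2
x_3 = 1.5250, f(x_3) = 0.300695, coefficient = 2
x_4 = 1.7000, f(x_4) = 0.257069, coefficient = 2
x_5 = 1.8750, f(x_5) = 0.221453, coefficient = 2
x_6 = 2.0500, f(x_6) = 0.192215, coefficient = 2
x_7 = 2.2250, f(x_7) = 0.168050, coefficient = 2
x_8 = 2.4000, f(x_8) = 0.147929, coefficient = 2
x_9 = 2.5750, f(x_9) = 0.131051, coefficient = 2
x_10 = 2.7500, f(x_10) = 0.116788, coefficient = 1

I ≈ (0.175000/2) × 5.002421 = 0.437712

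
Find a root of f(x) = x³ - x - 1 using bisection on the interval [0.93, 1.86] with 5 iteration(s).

f(x) = x³ - x - 1
Initial interval: [0.93, 1.86]

Iteration 1:
  c_1 = (0.930000 + 1.860000)/2 = 1.395000
  f(c_1) = f(1.395000) = 0.319705
  f(a) × f(c) < 0, new interval: [0.930000, 1.395000]
Iteration 2:
  c_2 = (0.930000 + 1.395000)/2 = 1.162500
  f(c_2) = f(1.162500) = -0.591490
  f(a) × f(c) ≥ 0, new interval: [1.162500, 1.395000]
Iteration 3:
  c_3 = (1.162500 + 1.395000)/2 = 1.278750
  f(c_3) = f(1.278750) = -0.187736
  f(a) × f(c) ≥ 0, new interval: [1.278750, 1.395000]
Iteration 4:
  c_4 = (1.278750 + 1.395000)/2 = 1.336875
  f(c_4) = f(1.336875) = 0.052434
  f(a) × f(c) < 0, new interval: [1.278750, 1.336875]
Iteration 5:
  c_5 = (1.278750 + 1.336875)/2 = 1.307813
  f(c_5) = f(1.307813) = -0.070965
  f(a) × f(c) ≥ 0, new interval: [1.307813, 1.336875]

After 5 iteration(s), the approximation is c_5 = 1.307813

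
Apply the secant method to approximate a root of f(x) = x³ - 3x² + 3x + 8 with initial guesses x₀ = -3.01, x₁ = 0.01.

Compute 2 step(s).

f(x) = x³ - 3x² + 3x + 8
x₀ = -3.01, x₁ = 0.01

Secant formula: x_{n+1} = x_n - f(x_n)(x_n - x_{n-1})/(f(x_n) - f(x_{n-1}))

Iteration 1:
  f(-3.010000) = -55.481201
  f(0.010000) = 8.029701
  x_2 = 0.010000 - 8.029701×(0.010000 - (-3.010000))/(8.029701 - (-55.481201))
       = -0.371819
Iteration 2:
  f(0.010000) = 8.029701
  f(-0.371819) = 6.418389
  x_3 = -0.371819 - 6.418389×(-0.371819 - 0.010000)/(6.418389 - 8.029701)
       = -1.892732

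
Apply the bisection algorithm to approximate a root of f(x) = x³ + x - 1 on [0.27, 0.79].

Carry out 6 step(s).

f(x) = x³ + x - 1
Initial interval: [0.27, 0.79]

Iteration 1:
  c_1 = (0.270000 + 0.790000)/2 = 0.530000
  f(c_1) = f(0.530000) = -0.321123
  f(a) × f(c) ≥ 0, new interval: [0.530000, 0.790000]
Iteration 2:
  c_2 = (0.530000 + 0.790000)/2 = 0.660000
  f(c_2) = f(0.660000) = -0.052504
  f(a) × f(c) ≥ 0, new interval: [0.660000, 0.790000]
Iteration 3:
  c_3 = (0.660000 + 0.790000)/2 = 0.725000
  f(c_3) = f(0.725000) = 0.106078
  f(a) × f(c) < 0, new interval: [0.660000, 0.725000]
Iteration 4:
  c_4 = (0.660000 + 0.725000)/2 = 0.692500
  f(c_4) = f(0.692500) = 0.024593
  f(a) × f(c) < 0, new interval: [0.660000, 0.692500]
Iteration 5:
  c_5 = (0.660000 + 0.692500)/2 = 0.676250
  f(c_5) = f(0.676250) = -0.014491
  f(a) × f(c) ≥ 0, new interval: [0.676250, 0.692500]
Iteration 6:
  c_6 = (0.676250 + 0.692500)/2 = 0.684375
  f(c_6) = f(0.684375) = 0.004915
  f(a) × f(c) < 0, new interval: [0.676250, 0.684375]

After 6 iteration(s), the approximation is c_6 = 0.684375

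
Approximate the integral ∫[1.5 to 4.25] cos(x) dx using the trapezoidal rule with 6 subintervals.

f(x) = cos(x)
a = 1.5, b = 4.25, n = 6
h = (b - a)/n = 0.458333

Trapezoidal rule: (h/2)[f(x₀) + 2f(x₁) + 2f(x₂) + ... + f(xₙ)]

x_0 = 1.5000, f(x_0) = 0.070737, coefficient = 1
x_1 = 1.9583, f(x_1) = -0.377909, coefficient = 2
x_2 = 2.4167, f(x_2) = -0.748549, coefficient = 2
x_3 = 2.8750, f(x_3) = -0.964674, coefficient = 2
x_4 = 3.3333, f(x_4) = -0.981674, coefficient = 2
x_5 = 3.7917, f(x_5) = -0.796039, coefficient = 2
x_6 = 4.2500, f(x_6) = -0.446087, coefficient = 1

I ≈ (0.458333/2) × -8.113040 = -1.859238
Exact value: -1.892484
Error: 0.033246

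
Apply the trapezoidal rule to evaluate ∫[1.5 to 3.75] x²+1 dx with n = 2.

f(x) = x²+1
a = 1.5, b = 3.75, n = 2
h = (b - a)/n = 1.125000

Trapezoidal rule: (h/2)[f(x₀) + 2f(x₁) + 2f(x₂) + ... + f(xₙ)]

x_0 = 1.5000, f(x_0) = 3.250000, coefficient = 1
x_1 = 2.6250, f(x_1) = 7.890625, coefficient = 2
x_2 = 3.7500, f(x_2) = 15.062500, coefficient = 1

I ≈ (1.125000/2) × 34.093750 = 19.177734
Exact value: 18.703125
Error: 0.474609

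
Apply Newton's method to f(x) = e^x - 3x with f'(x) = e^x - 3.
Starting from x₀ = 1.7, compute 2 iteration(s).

f(x) = e^x - 3x
f'(x) = e^x - 3
x₀ = 1.7

Newton-Raphson formula: x_{n+1} = x_n - f(x_n)/f'(x_n)

Iteration 1:
  f(1.700000) = 0.373947
  f'(1.700000) = 2.473947
  x_1 = 1.700000 - 0.373947/2.473947 = 1.548846
Iteration 2:
  f(1.548846) = 0.059498
  f'(1.548846) = 1.706036
  x_2 = 1.548846 - 0.059498/1.706036 = 1.513971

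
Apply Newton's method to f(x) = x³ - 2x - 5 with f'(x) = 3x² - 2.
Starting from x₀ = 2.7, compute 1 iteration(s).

f(x) = x³ - 2x - 5
f'(x) = 3x² - 2
x₀ = 2.7

Newton-Raphson formula: x_{n+1} = x_n - f(x_n)/f'(x_n)

Iteration 1:
  f(2.700000) = 9.283000
  f'(2.700000) = 19.870000
  x_1 = 2.700000 - 9.283000/19.870000 = 2.232813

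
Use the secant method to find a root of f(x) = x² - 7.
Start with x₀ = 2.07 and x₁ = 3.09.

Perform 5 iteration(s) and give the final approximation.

f(x) = x² - 7
x₀ = 2.07, x₁ = 3.09

Secant formula: x_{n+1} = x_n - f(x_n)(x_n - x_{n-1})/(f(x_n) - f(x_{n-1}))

Iteration 1:
  f(2.070000) = -2.715100
  f(3.090000) = 2.548100
  x_2 = 3.090000 - 2.548100×(3.090000 - 2.070000)/(2.548100 - (-2.715100))
       = 2.596182
Iteration 2:
  f(3.090000) = 2.548100
  f(2.596182) = -0.259838
  x_3 = 2.596182 - (-0.259838)×(2.596182 - 3.090000)/(-0.259838 - 2.548100)
       = 2.641879
Iteration 3:
  f(2.596182) = -0.259838
  f(2.641879) = -0.020478
  x_4 = 2.641879 - (-0.020478)×(2.641879 - 2.596182)/(-0.020478 - (-0.259838))
       = 2.645788
Iteration 4:
  f(2.641879) = -0.020478
  f(2.645788) = 0.000194
  x_5 = 2.645788 - 0.000194×(2.645788 - 2.641879)/(0.000194 - (-0.020478))
       = 2.645751
Iteration 5:
  f(2.645788) = 0.000194
  f(2.645751) = 0.000000
  x_6 = 2.645751 - 0.000000×(2.645751 - 2.645788)/(0.000000 - 0.000194)
       = 2.645751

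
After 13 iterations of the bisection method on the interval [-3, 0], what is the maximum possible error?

Bisection error bound: |error| ≤ (b-a)/2^n
|error| ≤ (0 - (-3))/2^13 = 3/2^13
|error| ≤ 0.0003662109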